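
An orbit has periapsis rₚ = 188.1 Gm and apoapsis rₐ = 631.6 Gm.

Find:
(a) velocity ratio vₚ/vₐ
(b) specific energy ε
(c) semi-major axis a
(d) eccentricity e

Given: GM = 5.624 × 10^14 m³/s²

Convert to SI: rₚ = 188.1 Gm = 1.881e+11 m; rₐ = 631.6 Gm = 6.316e+11 m.
(a) Conservation of angular momentum (rₚvₚ = rₐvₐ) gives vₚ/vₐ = rₐ/rₚ = 6.316e+11/1.881e+11 ≈ 3.358
(b) With a = (rₚ + rₐ)/2 = 4.0985e+11 m, ε = −GM/(2a) = −5.624e+14/(2 · 4.0985e+11) J/kg ≈ -686.1 J/kg
(c) a = (rₚ + rₐ)/2 = (1.881e+11 + 6.316e+11)/2 ≈ 4.098e+11 m
(d) e = (rₐ − rₚ)/(rₐ + rₚ) = (6.316e+11 − 1.881e+11)/(6.316e+11 + 1.881e+11) ≈ 0.5411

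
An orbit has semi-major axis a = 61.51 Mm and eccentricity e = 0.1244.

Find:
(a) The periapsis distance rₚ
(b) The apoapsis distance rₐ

Convert to SI: a = 61.51 Mm = 6.151e+07 m.
(a) rₚ = a(1 − e) = 6.151e+07 · (1 − 0.1244) = 6.151e+07 · 0.8756 ≈ 5.386e+07 m = 53.86 Mm.
(b) rₐ = a(1 + e) = 6.151e+07 · (1 + 0.1244) = 6.151e+07 · 1.1244 ≈ 6.916e+07 m = 69.16 Mm.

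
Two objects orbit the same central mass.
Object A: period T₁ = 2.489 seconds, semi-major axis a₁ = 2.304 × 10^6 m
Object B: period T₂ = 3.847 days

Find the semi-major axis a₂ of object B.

Convert to SI: T₂ = 3.847 days = 332381 s.
Kepler's third law: (T₁/T₂)² = (a₁/a₂)³ ⇒ a₂ = a₁ · (T₂/T₁)^(2/3).
T₂/T₁ = 332381 / 2.489 = 133540.
a₂ = 2.304e+06 · (133540)^(2/3) m ≈ 6.019e+09 m = 6.019 × 10^9 m.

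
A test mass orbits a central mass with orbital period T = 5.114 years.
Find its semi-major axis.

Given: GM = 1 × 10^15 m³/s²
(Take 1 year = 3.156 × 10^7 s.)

Convert to SI: T = 5.114 years = 1.61398e+08 s.
Invert Kepler's third law: a = (GM · T² / (4π²))^(1/3).
Substituting T = 1.61398e+08 s and GM = 1e+15 m³/s²:
a = (1e+15 · (1.61398e+08)² / (4π²))^(1/3) m
a ≈ 8.706e+09 m = 8.706 × 10^9 m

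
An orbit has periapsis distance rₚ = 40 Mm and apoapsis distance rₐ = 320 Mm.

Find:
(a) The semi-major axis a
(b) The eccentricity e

Convert to SI: rₚ = 40 Mm = 4e+07 m; rₐ = 320 Mm = 3.2e+08 m.
(a) a = (rₚ + rₐ) / 2 = (4e+07 + 3.2e+08) / 2 ≈ 1.8e+08 m = 180 Mm.
(b) e = (rₐ − rₚ) / (rₐ + rₚ) = (3.2e+08 − 4e+07) / (3.2e+08 + 4e+07) ≈ 0.7778.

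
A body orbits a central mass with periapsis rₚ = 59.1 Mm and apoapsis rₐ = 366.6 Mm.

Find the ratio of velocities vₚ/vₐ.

Convert to SI: rₚ = 59.1 Mm = 5.91e+07 m; rₐ = 366.6 Mm = 3.666e+08 m.
Conservation of angular momentum gives rₚvₚ = rₐvₐ, so vₚ/vₐ = rₐ/rₚ.
vₚ/vₐ = 3.666e+08 / 5.91e+07 ≈ 6.203.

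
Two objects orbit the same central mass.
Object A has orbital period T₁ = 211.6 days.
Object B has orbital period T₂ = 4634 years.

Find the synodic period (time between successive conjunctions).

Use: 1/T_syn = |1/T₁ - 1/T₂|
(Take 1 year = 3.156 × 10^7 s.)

Convert to SI: T₁ = 211.6 days = 1.82822e+07 s; T₂ = 4634 years = 1.46249e+11 s.
T_syn = |T₁ · T₂ / (T₁ − T₂)|.
T_syn = |1.82822e+07 · 1.46249e+11 / (1.82822e+07 − 1.46249e+11)| s ≈ 1.828e+07 s = 211.6 days.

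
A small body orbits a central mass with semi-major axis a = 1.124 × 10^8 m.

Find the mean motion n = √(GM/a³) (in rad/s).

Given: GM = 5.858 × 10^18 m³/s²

n = √(GM / a³).
n = √(5.858e+18 / (1.124e+08)³) rad/s ≈ 0.002031 rad/s.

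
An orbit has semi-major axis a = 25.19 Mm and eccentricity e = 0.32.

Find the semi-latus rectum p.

Convert to SI: a = 25.19 Mm = 2.519e+07 m.
p = a (1 − e²).
p = 2.519e+07 · (1 − (0.32)²) = 2.519e+07 · 0.8976 ≈ 2.261e+07 m = 22.61 Mm.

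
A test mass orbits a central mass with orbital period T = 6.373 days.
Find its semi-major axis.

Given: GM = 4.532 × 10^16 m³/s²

Convert to SI: T = 6.373 days = 550627 s.
Invert Kepler's third law: a = (GM · T² / (4π²))^(1/3).
Substituting T = 550627 s and GM = 4.532e+16 m³/s²:
a = (4.532e+16 · (550627)² / (4π²))^(1/3) m
a ≈ 7.034e+08 m = 7.034 × 10^8 m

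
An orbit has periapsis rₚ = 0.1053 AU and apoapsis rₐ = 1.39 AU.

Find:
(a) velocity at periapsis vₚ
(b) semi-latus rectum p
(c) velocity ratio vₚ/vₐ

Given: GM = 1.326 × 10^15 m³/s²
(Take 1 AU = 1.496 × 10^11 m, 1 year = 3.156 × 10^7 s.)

Convert to SI: rₚ = 0.1053 AU = 1.57529e+10 m; rₐ = 1.39 AU = 2.07944e+11 m.
(a) With a = (rₚ + rₐ)/2 = 1.11848e+11 m, vₚ = √(GM (2/rₚ − 1/a)) = √(1.326e+15 · (2/1.57529e+10 − 1/1.11848e+11)) m/s ≈ 395.6 m/s
(b) From a = (rₚ + rₐ)/2 = 1.11848e+11 m and e = (rₐ − rₚ)/(rₐ + rₚ) = 0.859159, p = a(1 − e²) = 1.11848e+11 · (1 − (0.859159)²) ≈ 2.929e+10 m
(c) Conservation of angular momentum (rₚvₚ = rₐvₐ) gives vₚ/vₐ = rₐ/rₚ = 2.07944e+11/1.57529e+10 ≈ 13.2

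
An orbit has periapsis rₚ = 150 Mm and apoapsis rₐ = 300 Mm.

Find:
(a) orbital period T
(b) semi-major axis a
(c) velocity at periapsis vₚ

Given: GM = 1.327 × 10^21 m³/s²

Convert to SI: rₚ = 150 Mm = 1.5e+08 m; rₐ = 300 Mm = 3e+08 m.
(a) With a = (rₚ + rₐ)/2 = 2.25e+08 m, T = 2π √(a³/GM) = 2π √((2.25e+08)³/1.327e+21) s ≈ 582.1 s
(b) a = (rₚ + rₐ)/2 = (1.5e+08 + 3e+08)/2 ≈ 2.25e+08 m
(c) With a = (rₚ + rₐ)/2 = 2.25e+08 m, vₚ = √(GM (2/rₚ − 1/a)) = √(1.327e+21 · (2/1.5e+08 − 1/2.25e+08)) m/s ≈ 3.434e+06 m/s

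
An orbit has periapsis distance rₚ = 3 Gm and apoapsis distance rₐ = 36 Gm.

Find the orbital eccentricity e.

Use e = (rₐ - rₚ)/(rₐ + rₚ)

Convert to SI: rₚ = 3 Gm = 3e+09 m; rₐ = 36 Gm = 3.6e+10 m.
e = (rₐ − rₚ) / (rₐ + rₚ).
e = (3.6e+10 − 3e+09) / (3.6e+10 + 3e+09) = 3.3e+10 / 3.9e+10 ≈ 0.8462.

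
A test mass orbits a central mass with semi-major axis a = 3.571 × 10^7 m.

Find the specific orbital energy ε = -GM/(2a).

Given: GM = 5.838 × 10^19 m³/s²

ε = −GM / (2a).
ε = −5.838e+19 / (2 · 3.571e+07) J/kg ≈ -8.174e+11 J/kg = -817.4 GJ/kg.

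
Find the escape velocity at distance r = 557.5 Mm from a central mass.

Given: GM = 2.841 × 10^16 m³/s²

Convert to SI: r = 557.5 Mm = 5.575e+08 m.
Escape velocity comes from setting total energy to zero: ½v² − GM/r = 0 ⇒ v_esc = √(2GM / r).
v_esc = √(2 · 2.841e+16 / 5.575e+08) m/s ≈ 1.01e+04 m/s = 10.1 km/s.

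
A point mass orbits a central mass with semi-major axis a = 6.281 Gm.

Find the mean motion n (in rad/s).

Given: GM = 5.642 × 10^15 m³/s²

Convert to SI: a = 6.281 Gm = 6.281e+09 m.
n = √(GM / a³).
n = √(5.642e+15 / (6.281e+09)³) rad/s ≈ 1.509e-07 rad/s.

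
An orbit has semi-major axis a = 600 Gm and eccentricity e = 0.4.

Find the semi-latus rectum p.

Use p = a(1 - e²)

Convert to SI: a = 600 Gm = 6e+11 m.
p = a (1 − e²).
p = 6e+11 · (1 − (0.4)²) = 6e+11 · 0.84 ≈ 5.04e+11 m = 504 Gm.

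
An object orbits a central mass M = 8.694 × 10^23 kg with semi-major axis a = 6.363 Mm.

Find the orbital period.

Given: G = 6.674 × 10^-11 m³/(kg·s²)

Convert to SI: a = 6.363 Mm = 6.363e+06 m.
GM = G · M = 6.674e-11 · 8.694e+23 = 5.80238e+13 m³/s².
Kepler's third law: T = 2π √(a³ / GM).
Substituting a = 6.363e+06 m and GM = 5.80238e+13 m³/s²:
T = 2π √((6.363e+06)³ / 5.80238e+13) s
T ≈ 1.324e+04 s = 3.678 hours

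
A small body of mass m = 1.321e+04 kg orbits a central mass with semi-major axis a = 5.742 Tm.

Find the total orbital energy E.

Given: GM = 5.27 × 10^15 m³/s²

Convert to SI: a = 5.742 Tm = 5.742e+12 m.
E = −GMm / (2a).
E = −5.27e+15 · 1.321e+04 / (2 · 5.742e+12) J ≈ -6.062e+06 J = -6.062 MJ.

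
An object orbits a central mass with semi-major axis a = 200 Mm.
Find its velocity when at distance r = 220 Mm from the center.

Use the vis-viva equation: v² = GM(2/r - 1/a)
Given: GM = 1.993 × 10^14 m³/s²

Convert to SI: a = 200 Mm = 2e+08 m; r = 220 Mm = 2.2e+08 m.
Vis-viva: v = √(GM · (2/r − 1/a)).
2/r − 1/a = 2/2.2e+08 − 1/2e+08 = 4.09091e-09 m⁻¹.
v = √(1.993e+14 · 4.09091e-09) m/s ≈ 902.9 m/s = 902.9 m/s.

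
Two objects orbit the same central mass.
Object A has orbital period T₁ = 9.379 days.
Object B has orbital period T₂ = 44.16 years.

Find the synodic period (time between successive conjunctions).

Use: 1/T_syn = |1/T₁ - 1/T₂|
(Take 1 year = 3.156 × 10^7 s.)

Convert to SI: T₁ = 9.379 days = 810346 s; T₂ = 44.16 years = 1.39369e+09 s.
T_syn = |T₁ · T₂ / (T₁ − T₂)|.
T_syn = |810346 · 1.39369e+09 / (810346 − 1.39369e+09)| s ≈ 8.108e+05 s = 9.384 days.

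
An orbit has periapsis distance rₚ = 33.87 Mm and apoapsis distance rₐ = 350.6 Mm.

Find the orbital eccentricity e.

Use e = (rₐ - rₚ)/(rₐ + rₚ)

Convert to SI: rₚ = 33.87 Mm = 3.387e+07 m; rₐ = 350.6 Mm = 3.506e+08 m.
e = (rₐ − rₚ) / (rₐ + rₚ).
e = (3.506e+08 − 3.387e+07) / (3.506e+08 + 3.387e+07) = 3.1673e+08 / 3.8447e+08 ≈ 0.8238.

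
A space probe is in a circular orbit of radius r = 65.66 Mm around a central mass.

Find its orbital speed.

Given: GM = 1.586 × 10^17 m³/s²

Convert to SI: r = 65.66 Mm = 6.566e+07 m.
For a circular orbit, gravity supplies the centripetal force, so v = √(GM / r).
v = √(1.586e+17 / 6.566e+07) m/s ≈ 4.915e+04 m/s = 49.15 km/s.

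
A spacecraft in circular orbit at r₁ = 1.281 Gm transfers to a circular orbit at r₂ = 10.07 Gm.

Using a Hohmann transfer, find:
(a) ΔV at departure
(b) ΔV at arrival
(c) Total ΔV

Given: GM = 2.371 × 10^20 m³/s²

Convert to SI: r₁ = 1.281 Gm = 1.281e+09 m; r₂ = 10.07 Gm = 1.007e+10 m.
Transfer semi-major axis: a_t = (r₁ + r₂)/2 = (1.281e+09 + 1.007e+10)/2 = 5.6755e+09 m.
Circular speeds: v₁ = √(GM/r₁) = 430221 m/s, v₂ = √(GM/r₂) = 153444 m/s.
Transfer speeds (vis-viva v² = GM(2/r − 1/a_t)): v₁ᵗ = 573065 m/s, v₂ᵗ = 72899.3 m/s.
(a) ΔV₁ = |v₁ᵗ − v₁| ≈ 1.428e+05 m/s = 142.8 km/s.
(b) ΔV₂ = |v₂ − v₂ᵗ| ≈ 8.055e+04 m/s = 80.55 km/s.
(c) ΔV_total = ΔV₁ + ΔV₂ ≈ 2.234e+05 m/s = 223.4 km/s.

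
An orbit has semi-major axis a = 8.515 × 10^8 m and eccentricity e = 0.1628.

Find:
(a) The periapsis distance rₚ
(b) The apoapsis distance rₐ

(a) rₚ = a(1 − e) = 8.515e+08 · (1 − 0.1628) = 8.515e+08 · 0.8372 ≈ 7.129e+08 m = 7.129 × 10^8 m.
(b) rₐ = a(1 + e) = 8.515e+08 · (1 + 0.1628) = 8.515e+08 · 1.1628 ≈ 9.901e+08 m = 9.901 × 10^8 m.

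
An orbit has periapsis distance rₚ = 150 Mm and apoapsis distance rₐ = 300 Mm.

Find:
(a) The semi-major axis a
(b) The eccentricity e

Convert to SI: rₚ = 150 Mm = 1.5e+08 m; rₐ = 300 Mm = 3e+08 m.
(a) a = (rₚ + rₐ) / 2 = (1.5e+08 + 3e+08) / 2 ≈ 2.25e+08 m = 225 Mm.
(b) e = (rₐ − rₚ) / (rₐ + rₚ) = (3e+08 − 1.5e+08) / (3e+08 + 1.5e+08) ≈ 0.3333.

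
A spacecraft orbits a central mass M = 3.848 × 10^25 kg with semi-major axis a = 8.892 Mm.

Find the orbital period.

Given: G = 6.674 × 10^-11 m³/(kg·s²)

Convert to SI: a = 8.892 Mm = 8.892e+06 m.
GM = G · M = 6.674e-11 · 3.848e+25 = 2.56816e+15 m³/s².
Kepler's third law: T = 2π √(a³ / GM).
Substituting a = 8.892e+06 m and GM = 2.56816e+15 m³/s²:
T = 2π √((8.892e+06)³ / 2.56816e+15) s
T ≈ 3288 s = 54.79 minutes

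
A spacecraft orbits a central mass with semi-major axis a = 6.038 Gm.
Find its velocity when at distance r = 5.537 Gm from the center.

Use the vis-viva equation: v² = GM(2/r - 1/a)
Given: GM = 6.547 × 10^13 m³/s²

Convert to SI: a = 6.038 Gm = 6.038e+09 m; r = 5.537 Gm = 5.537e+09 m.
Vis-viva: v = √(GM · (2/r − 1/a)).
2/r − 1/a = 2/5.537e+09 − 1/6.038e+09 = 1.95589e-10 m⁻¹.
v = √(6.547e+13 · 1.95589e-10) m/s ≈ 113.2 m/s = 113.2 m/s.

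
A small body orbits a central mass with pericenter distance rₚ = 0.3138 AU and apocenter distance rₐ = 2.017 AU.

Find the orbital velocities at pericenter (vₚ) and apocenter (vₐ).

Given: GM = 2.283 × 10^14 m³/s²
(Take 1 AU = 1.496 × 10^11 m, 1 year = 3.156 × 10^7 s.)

Convert to SI: rₚ = 0.3138 AU = 4.69445e+10 m; rₐ = 2.017 AU = 3.01743e+11 m.
Use the vis-viva equation v² = GM(2/r − 1/a) with a = (rₚ + rₐ)/2 = (4.69445e+10 + 3.01743e+11)/2 = 1.74344e+11 m.
vₚ = √(GM · (2/rₚ − 1/a)) = √(2.283e+14 · (2/4.69445e+10 − 1/1.74344e+11)) m/s ≈ 91.74 m/s = 0.01935 AU/year.
vₐ = √(GM · (2/rₐ − 1/a)) = √(2.283e+14 · (2/3.01743e+11 − 1/1.74344e+11)) m/s ≈ 14.27 m/s = 0.003011 AU/year.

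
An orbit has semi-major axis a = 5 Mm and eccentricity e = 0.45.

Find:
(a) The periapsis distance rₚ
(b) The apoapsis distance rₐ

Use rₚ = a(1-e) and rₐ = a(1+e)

Convert to SI: a = 5 Mm = 5e+06 m.
(a) rₚ = a(1 − e) = 5e+06 · (1 − 0.45) = 5e+06 · 0.55 ≈ 2.75e+06 m = 2.75 Mm.
(b) rₐ = a(1 + e) = 5e+06 · (1 + 0.45) = 5e+06 · 1.45 ≈ 7.25e+06 m = 7.25 Mm.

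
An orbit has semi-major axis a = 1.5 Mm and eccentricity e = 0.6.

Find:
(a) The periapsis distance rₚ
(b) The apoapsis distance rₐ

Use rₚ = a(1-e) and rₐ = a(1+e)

Convert to SI: a = 1.5 Mm = 1.5e+06 m.
(a) rₚ = a(1 − e) = 1.5e+06 · (1 − 0.6) = 1.5e+06 · 0.4 ≈ 6e+05 m = 600 km.
(b) rₐ = a(1 + e) = 1.5e+06 · (1 + 0.6) = 1.5e+06 · 1.6 ≈ 2.4e+06 m = 2.4 Mm.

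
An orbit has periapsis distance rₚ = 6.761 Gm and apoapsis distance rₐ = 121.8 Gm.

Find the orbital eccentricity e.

Convert to SI: rₚ = 6.761 Gm = 6.761e+09 m; rₐ = 121.8 Gm = 1.218e+11 m.
e = (rₐ − rₚ) / (rₐ + rₚ).
e = (1.218e+11 − 6.761e+09) / (1.218e+11 + 6.761e+09) = 1.15039e+11 / 1.28561e+11 ≈ 0.8948.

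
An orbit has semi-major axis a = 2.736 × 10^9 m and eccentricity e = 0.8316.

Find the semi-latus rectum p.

p = a (1 − e²).
p = 2.736e+09 · (1 − (0.8316)²) = 2.736e+09 · 0.308441 ≈ 8.439e+08 m = 8.439 × 10^8 m.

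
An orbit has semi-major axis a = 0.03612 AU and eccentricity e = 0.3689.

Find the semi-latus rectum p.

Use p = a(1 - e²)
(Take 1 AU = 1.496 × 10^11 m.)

Convert to SI: a = 0.03612 AU = 5.40355e+09 m.
p = a (1 − e²).
p = 5.40355e+09 · (1 − (0.3689)²) = 5.40355e+09 · 0.863913 ≈ 4.668e+09 m = 0.0312 AU.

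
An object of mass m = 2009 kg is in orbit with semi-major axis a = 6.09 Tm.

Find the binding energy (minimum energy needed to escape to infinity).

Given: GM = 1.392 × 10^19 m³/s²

Convert to SI: a = 6.09 Tm = 6.09e+12 m.
Total orbital energy is E = −GMm/(2a); binding energy is E_bind = −E = GMm/(2a).
E_bind = 1.392e+19 · 2009 / (2 · 6.09e+12) J ≈ 2.296e+09 J = 2.296 GJ.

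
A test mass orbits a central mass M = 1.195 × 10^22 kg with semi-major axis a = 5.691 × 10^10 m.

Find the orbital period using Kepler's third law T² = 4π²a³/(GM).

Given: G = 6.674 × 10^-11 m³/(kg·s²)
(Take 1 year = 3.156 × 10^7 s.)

GM = G · M = 6.674e-11 · 1.195e+22 = 7.97543e+11 m³/s².
Kepler's third law: T = 2π √(a³ / GM).
Substituting a = 5.691e+10 m and GM = 7.97543e+11 m³/s²:
T = 2π √((5.691e+10)³ / 7.97543e+11) s
T ≈ 9.552e+10 s = 3027 years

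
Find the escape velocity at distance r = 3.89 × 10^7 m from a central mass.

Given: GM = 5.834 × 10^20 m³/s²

Escape velocity comes from setting total energy to zero: ½v² − GM/r = 0 ⇒ v_esc = √(2GM / r).
v_esc = √(2 · 5.834e+20 / 3.89e+07) m/s ≈ 5.477e+06 m/s = 5477 km/s.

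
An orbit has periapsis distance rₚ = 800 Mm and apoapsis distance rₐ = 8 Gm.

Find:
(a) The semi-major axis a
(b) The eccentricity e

Convert to SI: rₚ = 800 Mm = 8e+08 m; rₐ = 8 Gm = 8e+09 m.
(a) a = (rₚ + rₐ) / 2 = (8e+08 + 8e+09) / 2 ≈ 4.4e+09 m = 4.4 Gm.
(b) e = (rₐ − rₚ) / (rₐ + rₚ) = (8e+09 − 8e+08) / (8e+09 + 8e+08) ≈ 0.8182.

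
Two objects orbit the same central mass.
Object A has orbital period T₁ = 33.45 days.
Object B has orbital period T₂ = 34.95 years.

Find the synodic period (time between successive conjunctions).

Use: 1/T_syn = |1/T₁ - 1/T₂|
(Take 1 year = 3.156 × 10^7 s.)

Convert to SI: T₁ = 33.45 days = 2.89008e+06 s; T₂ = 34.95 years = 1.10302e+09 s.
T_syn = |T₁ · T₂ / (T₁ − T₂)|.
T_syn = |2.89008e+06 · 1.10302e+09 / (2.89008e+06 − 1.10302e+09)| s ≈ 2.898e+06 s = 33.54 days.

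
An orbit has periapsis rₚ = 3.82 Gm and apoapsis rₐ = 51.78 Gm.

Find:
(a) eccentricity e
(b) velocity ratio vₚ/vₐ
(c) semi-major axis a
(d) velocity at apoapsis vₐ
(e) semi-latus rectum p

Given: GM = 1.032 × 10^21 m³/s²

Convert to SI: rₚ = 3.82 Gm = 3.82e+09 m; rₐ = 51.78 Gm = 5.178e+10 m.
(a) e = (rₐ − rₚ)/(rₐ + rₚ) = (5.178e+10 − 3.82e+09)/(5.178e+10 + 3.82e+09) ≈ 0.8626
(b) Conservation of angular momentum (rₚvₚ = rₐvₐ) gives vₚ/vₐ = rₐ/rₚ = 5.178e+10/3.82e+09 ≈ 13.55
(c) a = (rₚ + rₐ)/2 = (3.82e+09 + 5.178e+10)/2 ≈ 2.78e+10 m
(d) With a = (rₚ + rₐ)/2 = 2.78e+10 m, vₐ = √(GM (2/rₐ − 1/a)) = √(1.032e+21 · (2/5.178e+10 − 1/2.78e+10)) m/s ≈ 5.233e+04 m/s
(e) From a = (rₚ + rₐ)/2 = 2.78e+10 m and e = (rₐ − rₚ)/(rₐ + rₚ) = 0.86259, p = a(1 − e²) = 2.78e+10 · (1 − (0.86259)²) ≈ 7.115e+09 m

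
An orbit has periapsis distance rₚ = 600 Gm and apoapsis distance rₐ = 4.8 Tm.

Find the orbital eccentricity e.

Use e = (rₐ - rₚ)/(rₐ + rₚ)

Convert to SI: rₚ = 600 Gm = 6e+11 m; rₐ = 4.8 Tm = 4.8e+12 m.
e = (rₐ − rₚ) / (rₐ + rₚ).
e = (4.8e+12 − 6e+11) / (4.8e+12 + 6e+11) = 4.2e+12 / 5.4e+12 ≈ 0.7778.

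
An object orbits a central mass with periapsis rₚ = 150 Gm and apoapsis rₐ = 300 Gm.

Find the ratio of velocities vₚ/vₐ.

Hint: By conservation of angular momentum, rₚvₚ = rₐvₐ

Convert to SI: rₚ = 150 Gm = 1.5e+11 m; rₐ = 300 Gm = 3e+11 m.
Conservation of angular momentum gives rₚvₚ = rₐvₐ, so vₚ/vₐ = rₐ/rₚ.
vₚ/vₐ = 3e+11 / 1.5e+11 ≈ 2.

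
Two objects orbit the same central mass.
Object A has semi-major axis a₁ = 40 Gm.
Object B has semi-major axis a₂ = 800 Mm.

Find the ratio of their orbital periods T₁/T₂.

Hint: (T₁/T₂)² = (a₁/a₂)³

Convert to SI: a₁ = 40 Gm = 4e+10 m; a₂ = 800 Mm = 8e+08 m.
From Kepler's third law, (T₁/T₂)² = (a₁/a₂)³, so T₁/T₂ = (a₁/a₂)^(3/2).
a₁/a₂ = 4e+10 / 8e+08 = 50.
T₁/T₂ = (50)^(3/2) ≈ 353.6.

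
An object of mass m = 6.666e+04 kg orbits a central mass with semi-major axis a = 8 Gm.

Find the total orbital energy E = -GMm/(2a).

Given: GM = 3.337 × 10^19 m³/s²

Convert to SI: a = 8 Gm = 8e+09 m.
E = −GMm / (2a).
E = −3.337e+19 · 6.666e+04 / (2 · 8e+09) J ≈ -1.39e+14 J = -139 TJ.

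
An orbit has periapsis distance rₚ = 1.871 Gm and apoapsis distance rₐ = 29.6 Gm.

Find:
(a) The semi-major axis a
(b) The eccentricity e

Convert to SI: rₚ = 1.871 Gm = 1.871e+09 m; rₐ = 29.6 Gm = 2.96e+10 m.
(a) a = (rₚ + rₐ) / 2 = (1.871e+09 + 2.96e+10) / 2 ≈ 1.574e+10 m = 15.74 Gm.
(b) e = (rₐ − rₚ) / (rₐ + rₚ) = (2.96e+10 − 1.871e+09) / (2.96e+10 + 1.871e+09) ≈ 0.8811.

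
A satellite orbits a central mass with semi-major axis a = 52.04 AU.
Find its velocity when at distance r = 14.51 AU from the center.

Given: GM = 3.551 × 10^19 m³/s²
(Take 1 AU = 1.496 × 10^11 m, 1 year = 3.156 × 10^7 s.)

Convert to SI: a = 52.04 AU = 7.78518e+12 m; r = 14.51 AU = 2.1707e+12 m.
Vis-viva: v = √(GM · (2/r − 1/a)).
2/r − 1/a = 2/2.1707e+12 − 1/7.78518e+12 = 7.92914e-13 m⁻¹.
v = √(3.551e+19 · 7.92914e-13) m/s ≈ 5306 m/s = 1.119 AU/year.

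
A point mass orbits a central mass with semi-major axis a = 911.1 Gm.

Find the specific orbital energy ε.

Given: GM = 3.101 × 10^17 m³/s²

Convert to SI: a = 911.1 Gm = 9.111e+11 m.
ε = −GM / (2a).
ε = −3.101e+17 / (2 · 9.111e+11) J/kg ≈ -1.702e+05 J/kg = -170.2 kJ/kg.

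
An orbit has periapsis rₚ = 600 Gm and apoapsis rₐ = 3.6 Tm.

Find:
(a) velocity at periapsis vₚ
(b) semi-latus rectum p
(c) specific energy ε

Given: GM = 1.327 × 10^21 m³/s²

Convert to SI: rₚ = 600 Gm = 6e+11 m; rₐ = 3.6 Tm = 3.6e+12 m.
(a) With a = (rₚ + rₐ)/2 = 2.1e+12 m, vₚ = √(GM (2/rₚ − 1/a)) = √(1.327e+21 · (2/6e+11 − 1/2.1e+12)) m/s ≈ 6.157e+04 m/s
(b) From a = (rₚ + rₐ)/2 = 2.1e+12 m and e = (rₐ − rₚ)/(rₐ + rₚ) = 0.714286, p = a(1 − e²) = 2.1e+12 · (1 − (0.714286)²) ≈ 1.029e+12 m
(c) With a = (rₚ + rₐ)/2 = 2.1e+12 m, ε = −GM/(2a) = −1.327e+21/(2 · 2.1e+12) J/kg ≈ -3.16e+08 J/kg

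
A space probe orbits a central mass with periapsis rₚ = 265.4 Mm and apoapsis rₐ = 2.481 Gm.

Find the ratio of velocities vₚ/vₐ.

Convert to SI: rₚ = 265.4 Mm = 2.654e+08 m; rₐ = 2.481 Gm = 2.481e+09 m.
Conservation of angular momentum gives rₚvₚ = rₐvₐ, so vₚ/vₐ = rₐ/rₚ.
vₚ/vₐ = 2.481e+09 / 2.654e+08 ≈ 9.348.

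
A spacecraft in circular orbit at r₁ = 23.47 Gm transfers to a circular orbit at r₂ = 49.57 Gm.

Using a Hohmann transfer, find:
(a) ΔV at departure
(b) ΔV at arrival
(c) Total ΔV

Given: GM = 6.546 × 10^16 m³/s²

Convert to SI: r₁ = 23.47 Gm = 2.347e+10 m; r₂ = 49.57 Gm = 4.957e+10 m.
Transfer semi-major axis: a_t = (r₁ + r₂)/2 = (2.347e+10 + 4.957e+10)/2 = 3.652e+10 m.
Circular speeds: v₁ = √(GM/r₁) = 1670.06 m/s, v₂ = √(GM/r₂) = 1149.15 m/s.
Transfer speeds (vis-viva v² = GM(2/r − 1/a_t)): v₁ᵗ = 1945.7 m/s, v₂ᵗ = 921.233 m/s.
(a) ΔV₁ = |v₁ᵗ − v₁| ≈ 275.6 m/s = 275.6 m/s.
(b) ΔV₂ = |v₂ − v₂ᵗ| ≈ 227.9 m/s = 227.9 m/s.
(c) ΔV_total = ΔV₁ + ΔV₂ ≈ 503.6 m/s = 503.6 m/s.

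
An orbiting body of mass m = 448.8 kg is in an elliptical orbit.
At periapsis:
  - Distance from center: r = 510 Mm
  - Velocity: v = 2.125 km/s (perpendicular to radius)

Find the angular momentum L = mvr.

Convert to SI: r = 510 Mm = 5.1e+08 m; v = 2.125 km/s = 2125 m/s.
Since v is perpendicular to r, L = m · v · r.
L = 448.8 · 2125 · 5.1e+08 kg·m²/s ≈ 4.864e+14 kg·m²/s.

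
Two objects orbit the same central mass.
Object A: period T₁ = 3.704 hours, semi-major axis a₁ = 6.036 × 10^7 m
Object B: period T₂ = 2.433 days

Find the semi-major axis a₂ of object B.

Convert to SI: T₁ = 3.704 hours = 13334.4 s; T₂ = 2.433 days = 210211 s.
Kepler's third law: (T₁/T₂)² = (a₁/a₂)³ ⇒ a₂ = a₁ · (T₂/T₁)^(2/3).
T₂/T₁ = 210211 / 13334.4 = 15.7646.
a₂ = 6.036e+07 · (15.7646)^(2/3) m ≈ 3.795e+08 m = 3.795 × 10^8 m.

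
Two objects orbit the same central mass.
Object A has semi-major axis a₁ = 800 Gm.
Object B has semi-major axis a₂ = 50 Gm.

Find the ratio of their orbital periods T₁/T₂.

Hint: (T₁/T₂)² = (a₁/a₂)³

Convert to SI: a₁ = 800 Gm = 8e+11 m; a₂ = 50 Gm = 5e+10 m.
From Kepler's third law, (T₁/T₂)² = (a₁/a₂)³, so T₁/T₂ = (a₁/a₂)^(3/2).
a₁/a₂ = 8e+11 / 5e+10 = 16.
T₁/T₂ = (16)^(3/2) ≈ 64.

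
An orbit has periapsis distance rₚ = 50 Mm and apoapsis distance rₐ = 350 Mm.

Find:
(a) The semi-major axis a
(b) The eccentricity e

Convert to SI: rₚ = 50 Mm = 5e+07 m; rₐ = 350 Mm = 3.5e+08 m.
(a) a = (rₚ + rₐ) / 2 = (5e+07 + 3.5e+08) / 2 ≈ 2e+08 m = 200 Mm.
(b) e = (rₐ − rₚ) / (rₐ + rₚ) = (3.5e+08 − 5e+07) / (3.5e+08 + 5e+07) ≈ 0.75.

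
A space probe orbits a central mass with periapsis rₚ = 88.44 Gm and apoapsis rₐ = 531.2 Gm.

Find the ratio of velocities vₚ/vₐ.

Convert to SI: rₚ = 88.44 Gm = 8.844e+10 m; rₐ = 531.2 Gm = 5.312e+11 m.
Conservation of angular momentum gives rₚvₚ = rₐvₐ, so vₚ/vₐ = rₐ/rₚ.
vₚ/vₐ = 5.312e+11 / 8.844e+10 ≈ 6.006.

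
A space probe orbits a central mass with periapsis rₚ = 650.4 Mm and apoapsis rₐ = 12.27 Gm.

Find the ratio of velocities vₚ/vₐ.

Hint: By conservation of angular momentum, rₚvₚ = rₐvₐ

Convert to SI: rₚ = 650.4 Mm = 6.504e+08 m; rₐ = 12.27 Gm = 1.227e+10 m.
Conservation of angular momentum gives rₚvₚ = rₐvₐ, so vₚ/vₐ = rₐ/rₚ.
vₚ/vₐ = 1.227e+10 / 6.504e+08 ≈ 18.87.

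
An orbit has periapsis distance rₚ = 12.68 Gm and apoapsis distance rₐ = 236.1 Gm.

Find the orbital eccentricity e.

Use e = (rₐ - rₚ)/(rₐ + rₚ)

Convert to SI: rₚ = 12.68 Gm = 1.268e+10 m; rₐ = 236.1 Gm = 2.361e+11 m.
e = (rₐ − rₚ) / (rₐ + rₚ).
e = (2.361e+11 − 1.268e+10) / (2.361e+11 + 1.268e+10) = 2.2342e+11 / 2.4878e+11 ≈ 0.8981.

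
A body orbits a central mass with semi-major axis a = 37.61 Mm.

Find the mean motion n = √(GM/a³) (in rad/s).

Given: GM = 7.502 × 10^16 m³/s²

Convert to SI: a = 37.61 Mm = 3.761e+07 m.
n = √(GM / a³).
n = √(7.502e+16 / (3.761e+07)³) rad/s ≈ 0.001187 rad/s.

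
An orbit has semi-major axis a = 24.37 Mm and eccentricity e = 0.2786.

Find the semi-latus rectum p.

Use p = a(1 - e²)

Convert to SI: a = 24.37 Mm = 2.437e+07 m.
p = a (1 − e²).
p = 2.437e+07 · (1 − (0.2786)²) = 2.437e+07 · 0.922382 ≈ 2.248e+07 m = 22.48 Mm.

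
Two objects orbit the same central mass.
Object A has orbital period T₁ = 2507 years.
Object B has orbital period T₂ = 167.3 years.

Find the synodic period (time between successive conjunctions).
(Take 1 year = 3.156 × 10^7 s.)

Convert to SI: T₁ = 2507 years = 7.91209e+10 s; T₂ = 167.3 years = 5.27999e+09 s.
T_syn = |T₁ · T₂ / (T₁ − T₂)|.
T_syn = |7.91209e+10 · 5.27999e+09 / (7.91209e+10 − 5.27999e+09)| s ≈ 5.658e+09 s = 179.3 years.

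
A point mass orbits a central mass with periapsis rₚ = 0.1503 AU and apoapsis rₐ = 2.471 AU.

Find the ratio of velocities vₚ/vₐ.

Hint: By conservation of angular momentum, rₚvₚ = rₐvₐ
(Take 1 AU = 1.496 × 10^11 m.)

Convert to SI: rₚ = 0.1503 AU = 2.24849e+10 m; rₐ = 2.471 AU = 3.69662e+11 m.
Conservation of angular momentum gives rₚvₚ = rₐvₐ, so vₚ/vₐ = rₐ/rₚ.
vₚ/vₐ = 3.69662e+11 / 2.24849e+10 ≈ 16.44.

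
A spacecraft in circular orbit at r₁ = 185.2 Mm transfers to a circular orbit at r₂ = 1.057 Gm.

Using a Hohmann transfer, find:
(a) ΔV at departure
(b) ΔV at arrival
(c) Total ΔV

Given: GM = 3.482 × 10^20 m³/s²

Convert to SI: r₁ = 185.2 Mm = 1.852e+08 m; r₂ = 1.057 Gm = 1.057e+09 m.
Transfer semi-major axis: a_t = (r₁ + r₂)/2 = (1.852e+08 + 1.057e+09)/2 = 6.211e+08 m.
Circular speeds: v₁ = √(GM/r₁) = 1.37118e+06 m/s, v₂ = √(GM/r₂) = 573954 m/s.
Transfer speeds (vis-viva v² = GM(2/r − 1/a_t)): v₁ᵗ = 1.78875e+06 m/s, v₂ᵗ = 313413 m/s.
(a) ΔV₁ = |v₁ᵗ − v₁| ≈ 4.176e+05 m/s = 417.6 km/s.
(b) ΔV₂ = |v₂ − v₂ᵗ| ≈ 2.605e+05 m/s = 260.5 km/s.
(c) ΔV_total = ΔV₁ + ΔV₂ ≈ 6.781e+05 m/s = 678.1 km/s.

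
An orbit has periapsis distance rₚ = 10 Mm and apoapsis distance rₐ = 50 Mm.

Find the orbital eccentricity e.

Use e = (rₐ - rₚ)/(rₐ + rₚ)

Convert to SI: rₚ = 10 Mm = 1e+07 m; rₐ = 50 Mm = 5e+07 m.
e = (rₐ − rₚ) / (rₐ + rₚ).
e = (5e+07 − 1e+07) / (5e+07 + 1e+07) = 4e+07 / 6e+07 ≈ 0.6667.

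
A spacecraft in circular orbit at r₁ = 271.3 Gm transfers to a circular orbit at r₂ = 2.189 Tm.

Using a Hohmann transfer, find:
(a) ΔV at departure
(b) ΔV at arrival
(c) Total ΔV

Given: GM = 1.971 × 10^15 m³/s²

Convert to SI: r₁ = 271.3 Gm = 2.713e+11 m; r₂ = 2.189 Tm = 2.189e+12 m.
Transfer semi-major axis: a_t = (r₁ + r₂)/2 = (2.713e+11 + 2.189e+12)/2 = 1.23015e+12 m.
Circular speeds: v₁ = √(GM/r₁) = 85.2351 m/s, v₂ = √(GM/r₂) = 30.0069 m/s.
Transfer speeds (vis-viva v² = GM(2/r − 1/a_t)): v₁ᵗ = 113.7 m/s, v₂ᵗ = 14.0918 m/s.
(a) ΔV₁ = |v₁ᵗ − v₁| ≈ 28.47 m/s = 28.47 m/s.
(b) ΔV₂ = |v₂ − v₂ᵗ| ≈ 15.92 m/s = 15.92 m/s.
(c) ΔV_total = ΔV₁ + ΔV₂ ≈ 44.38 m/s = 44.38 m/s.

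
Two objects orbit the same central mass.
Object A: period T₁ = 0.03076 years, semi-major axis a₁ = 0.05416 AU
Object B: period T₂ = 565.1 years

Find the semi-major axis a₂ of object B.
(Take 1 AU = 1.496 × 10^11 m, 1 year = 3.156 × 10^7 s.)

Convert to SI: T₁ = 0.03076 years = 970786 s; a₁ = 0.05416 AU = 8.10234e+09 m; T₂ = 565.1 years = 1.78346e+10 s.
Kepler's third law: (T₁/T₂)² = (a₁/a₂)³ ⇒ a₂ = a₁ · (T₂/T₁)^(2/3).
T₂/T₁ = 1.78346e+10 / 970786 = 18371.3.
a₂ = 8.10234e+09 · (18371.3)^(2/3) m ≈ 5.641e+12 m = 37.71 AU.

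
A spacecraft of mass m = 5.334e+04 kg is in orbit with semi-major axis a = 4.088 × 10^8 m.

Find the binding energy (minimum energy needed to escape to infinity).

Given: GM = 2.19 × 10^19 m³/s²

Total orbital energy is E = −GMm/(2a); binding energy is E_bind = −E = GMm/(2a).
E_bind = 2.19e+19 · 5.334e+04 / (2 · 4.088e+08) J ≈ 1.429e+15 J = 1.429 PJ.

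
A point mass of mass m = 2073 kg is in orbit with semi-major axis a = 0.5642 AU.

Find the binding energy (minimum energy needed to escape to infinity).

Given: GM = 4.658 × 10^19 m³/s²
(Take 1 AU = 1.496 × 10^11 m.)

Convert to SI: a = 0.5642 AU = 8.44043e+10 m.
Total orbital energy is E = −GMm/(2a); binding energy is E_bind = −E = GMm/(2a).
E_bind = 4.658e+19 · 2073 / (2 · 8.44043e+10) J ≈ 5.72e+11 J = 572 GJ.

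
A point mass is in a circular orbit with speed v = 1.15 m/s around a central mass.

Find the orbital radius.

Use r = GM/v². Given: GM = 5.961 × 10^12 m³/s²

For a circular orbit, v² = GM / r, so r = GM / v².
r = 5.961e+12 / (1.15)² m ≈ 4.507e+12 m = 4.507 × 10^12 m.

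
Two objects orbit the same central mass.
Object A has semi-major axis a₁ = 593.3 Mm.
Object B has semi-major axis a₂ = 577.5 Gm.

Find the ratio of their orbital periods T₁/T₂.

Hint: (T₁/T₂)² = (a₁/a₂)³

Convert to SI: a₁ = 593.3 Mm = 5.933e+08 m; a₂ = 577.5 Gm = 5.775e+11 m.
From Kepler's third law, (T₁/T₂)² = (a₁/a₂)³, so T₁/T₂ = (a₁/a₂)^(3/2).
a₁/a₂ = 5.933e+08 / 5.775e+11 = 0.00102736.
T₁/T₂ = (0.00102736)^(3/2) ≈ 3.293e-05.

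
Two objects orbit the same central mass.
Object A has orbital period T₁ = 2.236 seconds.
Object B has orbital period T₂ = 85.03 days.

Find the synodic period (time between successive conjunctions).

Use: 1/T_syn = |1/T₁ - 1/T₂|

Convert to SI: T₂ = 85.03 days = 7.34659e+06 s.
T_syn = |T₁ · T₂ / (T₁ − T₂)|.
T_syn = |2.236 · 7.34659e+06 / (2.236 − 7.34659e+06)| s ≈ 2.236 s = 2.236 seconds.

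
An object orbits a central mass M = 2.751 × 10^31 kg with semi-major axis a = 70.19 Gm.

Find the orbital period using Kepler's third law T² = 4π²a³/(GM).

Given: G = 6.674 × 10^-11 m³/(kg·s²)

Convert to SI: a = 70.19 Gm = 7.019e+10 m.
GM = G · M = 6.674e-11 · 2.751e+31 = 1.83602e+21 m³/s².
Kepler's third law: T = 2π √(a³ / GM).
Substituting a = 7.019e+10 m and GM = 1.83602e+21 m³/s²:
T = 2π √((7.019e+10)³ / 1.83602e+21) s
T ≈ 2.727e+06 s = 31.56 days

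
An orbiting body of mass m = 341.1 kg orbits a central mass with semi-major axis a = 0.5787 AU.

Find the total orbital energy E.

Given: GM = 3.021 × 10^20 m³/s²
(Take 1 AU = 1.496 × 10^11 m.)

Convert to SI: a = 0.5787 AU = 8.65735e+10 m.
E = −GMm / (2a).
E = −3.021e+20 · 341.1 / (2 · 8.65735e+10) J ≈ -5.951e+11 J = -595.1 GJ.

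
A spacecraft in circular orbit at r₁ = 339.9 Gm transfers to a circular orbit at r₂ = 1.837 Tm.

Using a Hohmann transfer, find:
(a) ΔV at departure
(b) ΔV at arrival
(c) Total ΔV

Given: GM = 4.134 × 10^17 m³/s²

Convert to SI: r₁ = 339.9 Gm = 3.399e+11 m; r₂ = 1.837 Tm = 1.837e+12 m.
Transfer semi-major axis: a_t = (r₁ + r₂)/2 = (3.399e+11 + 1.837e+12)/2 = 1.08845e+12 m.
Circular speeds: v₁ = √(GM/r₁) = 1102.83 m/s, v₂ = √(GM/r₂) = 474.385 m/s.
Transfer speeds (vis-viva v² = GM(2/r − 1/a_t)): v₁ᵗ = 1432.72 m/s, v₂ᵗ = 265.095 m/s.
(a) ΔV₁ = |v₁ᵗ − v₁| ≈ 329.9 m/s = 329.9 m/s.
(b) ΔV₂ = |v₂ − v₂ᵗ| ≈ 209.3 m/s = 209.3 m/s.
(c) ΔV_total = ΔV₁ + ΔV₂ ≈ 539.2 m/s = 539.2 m/s.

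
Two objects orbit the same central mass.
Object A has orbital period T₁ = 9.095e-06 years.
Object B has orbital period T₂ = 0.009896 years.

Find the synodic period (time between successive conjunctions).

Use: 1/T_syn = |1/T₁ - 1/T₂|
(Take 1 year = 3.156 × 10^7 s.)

Convert to SI: T₁ = 9.095e-06 years = 287.038 s; T₂ = 0.009896 years = 312318 s.
T_syn = |T₁ · T₂ / (T₁ − T₂)|.
T_syn = |287.038 · 312318 / (287.038 − 312318)| s ≈ 287.3 s = 9.103e-06 years.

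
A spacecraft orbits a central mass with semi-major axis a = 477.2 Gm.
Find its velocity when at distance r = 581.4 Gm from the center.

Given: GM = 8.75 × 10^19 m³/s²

Convert to SI: a = 477.2 Gm = 4.772e+11 m; r = 581.4 Gm = 5.814e+11 m.
Vis-viva: v = √(GM · (2/r − 1/a)).
2/r − 1/a = 2/5.814e+11 − 1/4.772e+11 = 1.34442e-12 m⁻¹.
v = √(8.75e+19 · 1.34442e-12) m/s ≈ 1.085e+04 m/s = 10.85 km/s.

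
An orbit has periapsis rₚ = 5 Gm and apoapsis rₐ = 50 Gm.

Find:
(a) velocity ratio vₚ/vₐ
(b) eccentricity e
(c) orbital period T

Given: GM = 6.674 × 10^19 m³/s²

Convert to SI: rₚ = 5 Gm = 5e+09 m; rₐ = 50 Gm = 5e+10 m.
(a) Conservation of angular momentum (rₚvₚ = rₐvₐ) gives vₚ/vₐ = rₐ/rₚ = 5e+10/5e+09 ≈ 10
(b) e = (rₐ − rₚ)/(rₐ + rₚ) = (5e+10 − 5e+09)/(5e+10 + 5e+09) ≈ 0.8182
(c) With a = (rₚ + rₐ)/2 = 2.75e+10 m, T = 2π √(a³/GM) = 2π √((2.75e+10)³/6.674e+19) s ≈ 3.507e+06 s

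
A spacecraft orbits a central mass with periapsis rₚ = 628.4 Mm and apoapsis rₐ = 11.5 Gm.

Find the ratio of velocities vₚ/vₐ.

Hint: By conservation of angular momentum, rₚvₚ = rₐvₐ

Convert to SI: rₚ = 628.4 Mm = 6.284e+08 m; rₐ = 11.5 Gm = 1.15e+10 m.
Conservation of angular momentum gives rₚvₚ = rₐvₐ, so vₚ/vₐ = rₐ/rₚ.
vₚ/vₐ = 1.15e+10 / 6.284e+08 ≈ 18.3.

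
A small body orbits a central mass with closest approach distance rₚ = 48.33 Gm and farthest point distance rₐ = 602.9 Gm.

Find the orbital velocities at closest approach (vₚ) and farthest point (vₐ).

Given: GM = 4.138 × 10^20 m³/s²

Convert to SI: rₚ = 48.33 Gm = 4.833e+10 m; rₐ = 602.9 Gm = 6.029e+11 m.
Use the vis-viva equation v² = GM(2/r − 1/a) with a = (rₚ + rₐ)/2 = (4.833e+10 + 6.029e+11)/2 = 3.25615e+11 m.
vₚ = √(GM · (2/rₚ − 1/a)) = √(4.138e+20 · (2/4.833e+10 − 1/3.25615e+11)) m/s ≈ 1.259e+05 m/s = 125.9 km/s.
vₐ = √(GM · (2/rₐ − 1/a)) = √(4.138e+20 · (2/6.029e+11 − 1/3.25615e+11)) m/s ≈ 1.009e+04 m/s = 10.09 km/s.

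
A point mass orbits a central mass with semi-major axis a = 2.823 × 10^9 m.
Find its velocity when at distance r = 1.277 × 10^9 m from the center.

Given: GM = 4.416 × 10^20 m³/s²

Vis-viva: v = √(GM · (2/r − 1/a)).
2/r − 1/a = 2/1.277e+09 − 1/2.823e+09 = 1.21194e-09 m⁻¹.
v = √(4.416e+20 · 1.21194e-09) m/s ≈ 7.316e+05 m/s = 731.6 km/s.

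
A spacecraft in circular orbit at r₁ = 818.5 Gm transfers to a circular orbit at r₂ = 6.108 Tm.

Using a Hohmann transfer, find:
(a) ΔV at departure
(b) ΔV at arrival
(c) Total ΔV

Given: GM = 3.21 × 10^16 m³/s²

Convert to SI: r₁ = 818.5 Gm = 8.185e+11 m; r₂ = 6.108 Tm = 6.108e+12 m.
Transfer semi-major axis: a_t = (r₁ + r₂)/2 = (8.185e+11 + 6.108e+12)/2 = 3.46325e+12 m.
Circular speeds: v₁ = √(GM/r₁) = 198.036 m/s, v₂ = √(GM/r₂) = 72.4942 m/s.
Transfer speeds (vis-viva v² = GM(2/r − 1/a_t)): v₁ᵗ = 262.997 m/s, v₂ᵗ = 35.2428 m/s.
(a) ΔV₁ = |v₁ᵗ − v₁| ≈ 64.96 m/s = 64.96 m/s.
(b) ΔV₂ = |v₂ − v₂ᵗ| ≈ 37.25 m/s = 37.25 m/s.
(c) ΔV_total = ΔV₁ + ΔV₂ ≈ 102.2 m/s = 102.2 m/s.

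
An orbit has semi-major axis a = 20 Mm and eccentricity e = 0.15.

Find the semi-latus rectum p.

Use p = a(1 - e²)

Convert to SI: a = 20 Mm = 2e+07 m.
p = a (1 − e²).
p = 2e+07 · (1 − (0.15)²) = 2e+07 · 0.9775 ≈ 1.955e+07 m = 19.55 Mm.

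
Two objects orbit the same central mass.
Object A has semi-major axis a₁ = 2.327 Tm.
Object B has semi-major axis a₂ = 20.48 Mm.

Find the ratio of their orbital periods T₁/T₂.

Convert to SI: a₁ = 2.327 Tm = 2.327e+12 m; a₂ = 20.48 Mm = 2.048e+07 m.
From Kepler's third law, (T₁/T₂)² = (a₁/a₂)³, so T₁/T₂ = (a₁/a₂)^(3/2).
a₁/a₂ = 2.327e+12 / 2.048e+07 = 113623.
T₁/T₂ = (113623)^(3/2) ≈ 3.83e+07.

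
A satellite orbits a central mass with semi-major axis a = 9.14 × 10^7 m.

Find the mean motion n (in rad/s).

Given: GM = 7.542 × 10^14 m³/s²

n = √(GM / a³).
n = √(7.542e+14 / (9.14e+07)³) rad/s ≈ 3.143e-05 rad/s.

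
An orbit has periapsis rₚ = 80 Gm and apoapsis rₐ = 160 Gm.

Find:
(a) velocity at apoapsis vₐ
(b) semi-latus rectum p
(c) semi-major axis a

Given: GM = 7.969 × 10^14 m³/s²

Convert to SI: rₚ = 80 Gm = 8e+10 m; rₐ = 160 Gm = 1.6e+11 m.
(a) With a = (rₚ + rₐ)/2 = 1.2e+11 m, vₐ = √(GM (2/rₐ − 1/a)) = √(7.969e+14 · (2/1.6e+11 − 1/1.2e+11)) m/s ≈ 57.62 m/s
(b) From a = (rₚ + rₐ)/2 = 1.2e+11 m and e = (rₐ − rₚ)/(rₐ + rₚ) = 0.333333, p = a(1 − e²) = 1.2e+11 · (1 − (0.333333)²) ≈ 1.067e+11 m
(c) a = (rₚ + rₐ)/2 = (8e+10 + 1.6e+11)/2 ≈ 1.2e+11 m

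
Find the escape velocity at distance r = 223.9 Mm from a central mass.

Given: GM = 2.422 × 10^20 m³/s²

Convert to SI: r = 223.9 Mm = 2.239e+08 m.
Escape velocity comes from setting total energy to zero: ½v² − GM/r = 0 ⇒ v_esc = √(2GM / r).
v_esc = √(2 · 2.422e+20 / 2.239e+08) m/s ≈ 1.471e+06 m/s = 1471 km/s.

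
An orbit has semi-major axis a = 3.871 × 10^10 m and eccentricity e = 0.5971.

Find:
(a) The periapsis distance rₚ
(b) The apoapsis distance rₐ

(a) rₚ = a(1 − e) = 3.871e+10 · (1 − 0.5971) = 3.871e+10 · 0.4029 ≈ 1.56e+10 m = 1.56 × 10^10 m.
(b) rₐ = a(1 + e) = 3.871e+10 · (1 + 0.5971) = 3.871e+10 · 1.5971 ≈ 6.182e+10 m = 6.182 × 10^10 m.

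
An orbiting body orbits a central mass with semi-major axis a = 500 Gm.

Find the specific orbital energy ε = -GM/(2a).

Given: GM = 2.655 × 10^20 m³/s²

Convert to SI: a = 500 Gm = 5e+11 m.
ε = −GM / (2a).
ε = −2.655e+20 / (2 · 5e+11) J/kg ≈ -2.655e+08 J/kg = -265.5 MJ/kg.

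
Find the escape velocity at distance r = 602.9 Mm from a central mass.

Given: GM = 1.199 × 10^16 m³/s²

Convert to SI: r = 602.9 Mm = 6.029e+08 m.
Escape velocity comes from setting total energy to zero: ½v² − GM/r = 0 ⇒ v_esc = √(2GM / r).
v_esc = √(2 · 1.199e+16 / 6.029e+08) m/s ≈ 6307 m/s = 6.307 km/s.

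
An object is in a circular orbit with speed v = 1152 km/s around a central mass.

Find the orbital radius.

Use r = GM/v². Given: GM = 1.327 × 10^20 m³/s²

Convert to SI: v = 1152 km/s = 1.152e+06 m/s.
For a circular orbit, v² = GM / r, so r = GM / v².
r = 1.327e+20 / (1.152e+06)² m ≈ 9.999e+07 m = 99.99 Mm.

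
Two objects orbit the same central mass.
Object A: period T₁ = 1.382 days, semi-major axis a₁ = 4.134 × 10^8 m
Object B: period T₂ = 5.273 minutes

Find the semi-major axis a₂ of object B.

Convert to SI: T₁ = 1.382 days = 119405 s; T₂ = 5.273 minutes = 316.38 s.
Kepler's third law: (T₁/T₂)² = (a₁/a₂)³ ⇒ a₂ = a₁ · (T₂/T₁)^(2/3).
T₂/T₁ = 316.38 / 119405 = 0.00264964.
a₂ = 4.134e+08 · (0.00264964)^(2/3) m ≈ 7.916e+06 m = 7.916 × 10^6 m.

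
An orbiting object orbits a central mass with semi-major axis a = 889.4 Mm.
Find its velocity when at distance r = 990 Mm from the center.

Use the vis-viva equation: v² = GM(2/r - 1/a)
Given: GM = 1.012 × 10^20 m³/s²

Convert to SI: a = 889.4 Mm = 8.894e+08 m; r = 990 Mm = 9.9e+08 m.
Vis-viva: v = √(GM · (2/r − 1/a)).
2/r − 1/a = 2/9.9e+08 − 1/8.894e+08 = 8.95849e-10 m⁻¹.
v = √(1.012e+20 · 8.95849e-10) m/s ≈ 3.011e+05 m/s = 301.1 km/s.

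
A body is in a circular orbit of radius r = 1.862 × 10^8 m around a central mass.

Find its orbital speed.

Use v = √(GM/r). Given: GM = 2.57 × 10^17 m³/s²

For a circular orbit, gravity supplies the centripetal force, so v = √(GM / r).
v = √(2.57e+17 / 1.862e+08) m/s ≈ 3.715e+04 m/s = 37.15 km/s.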